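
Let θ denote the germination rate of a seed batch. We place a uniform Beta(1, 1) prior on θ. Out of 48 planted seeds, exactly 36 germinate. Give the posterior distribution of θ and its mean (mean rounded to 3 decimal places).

The binomial likelihood is conjugate to the Beta prior: with 36 successes and 12 failures, the posterior is Beta(1+36, 1+12) = Beta(37, 13).
Posterior mean = α/(α+β) = 37/50 = 0.740.

Posterior: Beta(37, 13); mean ≈ 0.740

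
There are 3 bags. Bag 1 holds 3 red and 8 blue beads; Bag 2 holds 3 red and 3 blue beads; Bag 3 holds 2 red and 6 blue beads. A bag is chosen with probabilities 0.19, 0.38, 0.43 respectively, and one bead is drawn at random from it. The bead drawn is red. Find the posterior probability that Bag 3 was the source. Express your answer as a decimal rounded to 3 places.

Posterior probability ≈ 0.308

P(red|Bag 1) = 0.2727; P(red|Bag 2) = 0.5; P(red|Bag 3) = 0.25.
Prior × likelihood for each source: 0.19·0.2727=0.05182, 0.38·0.5=0.1900, 0.43·0.25=0.1075. Summing gives P(red) = 0.34932.
P(Bag 3 | red) = 0.1075 / 0.34932 = 0.308.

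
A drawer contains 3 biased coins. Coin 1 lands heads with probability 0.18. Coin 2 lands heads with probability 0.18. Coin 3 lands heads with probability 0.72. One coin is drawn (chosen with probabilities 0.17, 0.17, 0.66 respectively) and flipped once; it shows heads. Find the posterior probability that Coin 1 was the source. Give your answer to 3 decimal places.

P(heads|C1) = 0.18; P(heads|C2) = 0.18; P(heads|C3) = 0.72.
Prior × likelihood for each source: 0.17·0.18=0.03060, 0.17·0.18=0.03060, 0.66·0.72=0.4752. Summing gives P(heads) = 0.53640.
P(Coin 1 | heads) = 0.03060 / 0.53640 = 0.057.

Posterior probability ≈ 0.057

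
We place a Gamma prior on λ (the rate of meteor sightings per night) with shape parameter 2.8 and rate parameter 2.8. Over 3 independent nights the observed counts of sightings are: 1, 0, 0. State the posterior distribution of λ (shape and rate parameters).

The Poisson likelihood adds the total count to the shape and the number of exposure periods to the rate. Here ∑xᵢ = 1 and n = 3, so shape 2.8→3.8 and rate 2.8→5.8.

Posterior: Gamma(shape=3.8, rate=5.8)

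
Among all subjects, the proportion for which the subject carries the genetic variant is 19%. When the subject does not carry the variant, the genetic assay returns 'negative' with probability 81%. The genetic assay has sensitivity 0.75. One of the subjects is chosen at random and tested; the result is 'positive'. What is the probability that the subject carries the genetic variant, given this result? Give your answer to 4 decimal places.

P(H | E) ≈ 0.4808

Let H be the event that the subject carries the genetic variant. P(H) = 0.19, so P(¬H) = 0.81. With E the 'positive' result, P(E|H) = 0.75 and P(E|¬H) = 0.19.
P(E) = 0.75·0.19 + 0.19·0.81 = 0.14250 + 0.15390 = 0.29640.
By Bayes' theorem, P(H|E) = 0.14250 / 0.29640 = 0.4808.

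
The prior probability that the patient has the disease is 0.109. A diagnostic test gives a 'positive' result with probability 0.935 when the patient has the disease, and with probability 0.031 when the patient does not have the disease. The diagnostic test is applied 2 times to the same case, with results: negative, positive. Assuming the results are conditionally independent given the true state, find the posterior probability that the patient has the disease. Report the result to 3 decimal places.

With H the event that the patient has the disease, the joint likelihood of the observed sequence is P(data|H) = 0.065·0.935 = 0.060775 and P(data|¬H) = 0.969·0.031 = 0.030039.
Bayes: P(H|data) = 0.109·0.060775 / (0.109·0.060775 + 0.891·0.030039) = 0.0066245/0.033389 = 0.1984.

Posterior P(H) ≈ 0.198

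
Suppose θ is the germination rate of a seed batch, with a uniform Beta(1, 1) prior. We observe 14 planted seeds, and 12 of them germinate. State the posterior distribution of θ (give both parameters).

Observing 12 successes and 2 failures updates Beta(1, 1) by adding the success and failure counts to the two shape parameters: α = 1+12 = 13, β = 1+2 = 3.

Posterior: Beta(13, 3)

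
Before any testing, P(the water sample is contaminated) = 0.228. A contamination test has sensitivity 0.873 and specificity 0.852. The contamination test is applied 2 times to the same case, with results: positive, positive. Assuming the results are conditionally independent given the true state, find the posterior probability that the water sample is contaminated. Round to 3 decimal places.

Posterior P(H) ≈ 0.911

With H the event that the water sample is contaminated, the joint likelihood of the observed sequence is P(data|H) = 0.873·0.873 = 0.76213 and P(data|¬H) = 0.148·0.148 = 0.021904.
Bayes: P(H|data) = 0.228·0.76213 / (0.228·0.76213 + 0.772·0.021904) = 0.17377/0.19068 = 0.9113.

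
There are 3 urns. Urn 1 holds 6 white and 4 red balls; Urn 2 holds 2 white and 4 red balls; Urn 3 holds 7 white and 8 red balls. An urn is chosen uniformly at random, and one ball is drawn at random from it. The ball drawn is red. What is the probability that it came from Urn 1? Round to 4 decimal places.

Posterior probability ≈ 0.2500

P(red|Urn 1) = 0.4; P(red|Urn 2) = 0.6667; P(red|Urn 3) = 0.5333.
Prior × likelihood for each source: 0.333333·0.4=0.1333, 0.333333·0.6667=0.2222, 0.333333·0.5333=0.1778. Summing gives P(red) = 0.53333.
P(Urn 1 | red) = 0.1333 / 0.53333 = 0.2500.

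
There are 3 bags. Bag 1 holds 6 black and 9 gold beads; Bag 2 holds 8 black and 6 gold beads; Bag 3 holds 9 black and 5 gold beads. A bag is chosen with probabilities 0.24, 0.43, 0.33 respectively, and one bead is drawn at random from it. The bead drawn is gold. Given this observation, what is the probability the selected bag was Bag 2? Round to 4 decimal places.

Posterior probability ≈ 0.4131

Tabulate prior·likelihood by source: [1] prior 0.24, lik 0.6, product 0.1440; [2] prior 0.43, lik 0.4286, product 0.1843; [3] prior 0.33, lik 0.3571, product 0.1179.
Normalizing constant = 0.44614; the posterior for Bag 2 is its product over the sum, 0.1843/0.44614 = 0.4131.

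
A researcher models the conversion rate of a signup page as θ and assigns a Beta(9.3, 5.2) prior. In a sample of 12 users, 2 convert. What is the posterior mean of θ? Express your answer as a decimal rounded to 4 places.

Observing 2 successes and 10 failures updates Beta(9.3, 5.2) by adding the success and failure counts to the two shape parameters: α = 9.3+2 = 11.3, β = 5.2+10 = 15.2.
E[θ | data] = 11.3/(11.3+15.2) = 0.4264.

Posterior mean ≈ 0.4264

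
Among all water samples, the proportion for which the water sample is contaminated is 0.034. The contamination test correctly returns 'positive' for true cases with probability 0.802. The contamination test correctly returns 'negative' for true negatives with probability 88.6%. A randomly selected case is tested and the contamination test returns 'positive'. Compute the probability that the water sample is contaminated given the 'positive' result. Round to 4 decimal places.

P(H | E) ≈ 0.1985

Write H for 'the water sample is contaminated'. Prior odds H:¬H = 0.034/0.966 = 0.035197. For the 'positive' outcome, the likelihood ratio is 0.802/0.114 = 7.0351.
Posterior odds = 0.035197 × 7.0351 = 0.24761, so P(H|E) = 0.24761/(1+0.24761) = 0.1985.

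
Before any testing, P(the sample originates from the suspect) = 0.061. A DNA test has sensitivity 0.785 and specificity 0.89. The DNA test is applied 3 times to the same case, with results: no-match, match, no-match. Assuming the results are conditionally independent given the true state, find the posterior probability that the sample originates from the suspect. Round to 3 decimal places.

With H the event that the sample originates from the suspect, the joint likelihood of the observed sequence is P(data|H) = 0.215·0.785·0.215 = 0.036287 and P(data|¬H) = 0.89·0.11·0.89 = 0.087131.
Bayes: P(H|data) = 0.061·0.036287 / (0.061·0.036287 + 0.939·0.087131) = 0.0022135/0.084029 = 0.0263.

Posterior P(H) ≈ 0.026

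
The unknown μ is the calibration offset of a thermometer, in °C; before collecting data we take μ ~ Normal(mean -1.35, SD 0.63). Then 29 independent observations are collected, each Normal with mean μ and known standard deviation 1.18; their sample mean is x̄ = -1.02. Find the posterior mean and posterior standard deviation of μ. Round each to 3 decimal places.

With known σ, the Normal prior is conjugate. Weight on the data is w = (n/σ²)/(n/σ² + 1/τ₀²) = 20.8273/(20.8273+2.51953) = 0.89208.
Posterior mean = w·x̄ + (1−w)·μ₀ = 0.89208·-1.02 + 0.10792·-1.35 = -1.056. Posterior variance = 1/(20.8273+2.51953) = 0.0428323, so SD = 0.207.

Posterior mean ≈ -1.056; posterior SD ≈ 0.207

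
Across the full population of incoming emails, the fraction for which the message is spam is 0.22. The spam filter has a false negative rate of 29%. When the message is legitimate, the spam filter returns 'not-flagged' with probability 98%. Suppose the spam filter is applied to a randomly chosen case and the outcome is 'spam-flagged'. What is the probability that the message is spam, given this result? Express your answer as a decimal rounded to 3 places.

P(H | E) ≈ 0.909

Write H for 'the message is spam'. Prior odds H:¬H = 0.22/0.78 = 0.28205. For the 'spam-flagged' outcome, the likelihood ratio is 0.71/0.02 = 35.500.
Posterior odds = 0.28205 × 35.500 = 10.013, so P(H|E) = 10.013/(1+10.013) = 0.909.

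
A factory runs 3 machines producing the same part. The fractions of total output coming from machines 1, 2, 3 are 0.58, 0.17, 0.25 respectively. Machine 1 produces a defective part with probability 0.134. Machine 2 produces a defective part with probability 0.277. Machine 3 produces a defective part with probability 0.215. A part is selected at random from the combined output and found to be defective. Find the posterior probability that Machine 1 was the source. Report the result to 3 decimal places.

Tabulate prior·likelihood by source: [1] prior 0.58, lik 0.134, product 0.07772; [2] prior 0.17, lik 0.277, product 0.04709; [3] prior 0.25, lik 0.215, product 0.05375.
Normalizing constant = 0.17856; the posterior for Machine 1 is its product over the sum, 0.07772/0.17856 = 0.435.

Posterior probability ≈ 0.435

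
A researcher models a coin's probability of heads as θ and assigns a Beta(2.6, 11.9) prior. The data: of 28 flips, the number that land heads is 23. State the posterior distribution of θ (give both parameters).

Observing 23 successes and 5 failures updates Beta(2.6, 11.9) by adding the success and failure counts to the two shape parameters: α = 2.6+23 = 25.6, β = 11.9+5 = 16.9.

Posterior: Beta(25.6, 16.9)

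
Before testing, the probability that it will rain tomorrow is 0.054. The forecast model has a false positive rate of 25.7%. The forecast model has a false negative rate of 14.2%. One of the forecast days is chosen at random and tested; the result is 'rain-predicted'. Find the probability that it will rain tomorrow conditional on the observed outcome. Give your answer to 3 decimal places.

Write H for 'it will rain tomorrow'. Prior odds H:¬H = 0.054/0.946 = 0.057082. For the 'rain-predicted' outcome, the likelihood ratio is 0.858/0.257 = 3.3385.
Posterior odds = 0.057082 × 3.3385 = 0.19057, so P(H|E) = 0.19057/(1+0.19057) = 0.160.

P(H | E) ≈ 0.160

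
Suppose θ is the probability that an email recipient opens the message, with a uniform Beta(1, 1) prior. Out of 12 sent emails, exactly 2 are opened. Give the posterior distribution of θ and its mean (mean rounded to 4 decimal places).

The binomial likelihood is conjugate to the Beta prior: with 2 successes and 10 failures, the posterior is Beta(1+2, 1+10) = Beta(3, 11).
Posterior mean = α/(α+β) = 3/14 = 0.2143.

Posterior: Beta(3, 11); mean ≈ 0.2143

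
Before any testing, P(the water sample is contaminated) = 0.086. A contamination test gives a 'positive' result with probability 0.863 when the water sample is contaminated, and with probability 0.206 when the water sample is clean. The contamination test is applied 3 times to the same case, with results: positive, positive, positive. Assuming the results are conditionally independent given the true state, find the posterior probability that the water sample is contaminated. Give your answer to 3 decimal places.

Let H be the event that the water sample is contaminated; start with P(H) = 0.086. P('positive'|H) = 0.863, P('positive'|¬H) = 0.206.
Update on result 1 ('positive'): P(H) ← 0.863·0.0860 / (0.863·0.0860 + 0.206·0.9140) = 0.074218/0.26250 = 0.2827.
Update on result 2 ('positive'): P(H) ← 0.863·0.2827 / (0.863·0.2827 + 0.206·0.7173) = 0.24400/0.39176 = 0.6228.
Update on result 3 ('positive'): P(H) ← 0.863·0.6228 / (0.863·0.6228 + 0.206·0.3772) = 0.53751/0.61520 = 0.8737.

Posterior P(H) ≈ 0.874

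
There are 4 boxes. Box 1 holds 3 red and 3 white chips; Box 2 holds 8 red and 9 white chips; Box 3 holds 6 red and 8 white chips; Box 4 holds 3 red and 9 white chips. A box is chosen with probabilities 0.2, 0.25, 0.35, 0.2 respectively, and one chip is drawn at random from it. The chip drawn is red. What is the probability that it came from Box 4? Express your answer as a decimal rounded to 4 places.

Posterior probability ≈ 0.1197

P(red|Box 1) = 0.5; P(red|Box 2) = 0.4706; P(red|Box 3) = 0.4286; P(red|Box 4) = 0.25.
Prior × likelihood for each source: 0.2·0.5=0.1000, 0.25·0.4706=0.1176, 0.35·0.4286=0.1500, 0.2·0.25=0.05000. Summing gives P(red) = 0.41765.
P(Box 4 | red) = 0.05000 / 0.41765 = 0.1197.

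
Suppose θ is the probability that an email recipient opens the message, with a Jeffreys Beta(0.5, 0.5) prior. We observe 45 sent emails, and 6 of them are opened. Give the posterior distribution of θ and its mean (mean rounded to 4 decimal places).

Posterior: Beta(6.5, 39.5); mean ≈ 0.1413

The binomial likelihood is conjugate to the Beta prior: with 6 successes and 39 failures, the posterior is Beta(0.5+6, 0.5+39) = Beta(6.5, 39.5).
Posterior mean = α/(α+β) = 6.5/46 = 0.1413.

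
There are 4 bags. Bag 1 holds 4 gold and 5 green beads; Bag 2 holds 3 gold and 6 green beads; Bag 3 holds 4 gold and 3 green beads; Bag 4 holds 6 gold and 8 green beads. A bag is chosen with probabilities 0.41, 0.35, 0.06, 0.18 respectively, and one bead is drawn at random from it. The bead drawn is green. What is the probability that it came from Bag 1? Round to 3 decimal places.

Tabulate prior·likelihood by source: [1] prior 0.41, lik 0.5556, product 0.2278; [2] prior 0.35, lik 0.6667, product 0.2333; [3] prior 0.06, lik 0.4286, product 0.02571; [4] prior 0.18, lik 0.5714, product 0.1029.
Normalizing constant = 0.58968; the posterior for Bag 1 is its product over the sum, 0.2278/0.58968 = 0.386.

Posterior probability ≈ 0.386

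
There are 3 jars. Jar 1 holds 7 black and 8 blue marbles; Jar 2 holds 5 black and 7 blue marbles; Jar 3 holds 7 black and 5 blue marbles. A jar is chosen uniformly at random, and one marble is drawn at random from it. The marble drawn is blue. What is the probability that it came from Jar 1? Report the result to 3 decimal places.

Tabulate prior·likelihood by source: [1] prior 0.333333, lik 0.5333, product 0.1778; [2] prior 0.333333, lik 0.5833, product 0.1944; [3] prior 0.333333, lik 0.4167, product 0.1389.
Normalizing constant = 0.51111; the posterior for Jar 1 is its product over the sum, 0.1778/0.51111 = 0.348.

Posterior probability ≈ 0.348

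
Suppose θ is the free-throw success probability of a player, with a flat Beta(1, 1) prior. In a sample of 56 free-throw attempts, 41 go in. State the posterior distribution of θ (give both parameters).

Posterior: Beta(42, 16)

Observing 41 successes and 15 failures updates Beta(1, 1) by adding the success and failure counts to the two shape parameters: α = 1+41 = 42, β = 1+15 = 16.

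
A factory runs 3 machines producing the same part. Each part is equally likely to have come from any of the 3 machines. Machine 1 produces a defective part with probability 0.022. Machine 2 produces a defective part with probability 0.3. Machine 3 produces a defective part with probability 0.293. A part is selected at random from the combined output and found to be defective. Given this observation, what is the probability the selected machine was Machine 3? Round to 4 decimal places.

P(defective|M1) = 0.022; P(defective|M2) = 0.3; P(defective|M3) = 0.293.
Prior × likelihood for each source: 0.333333·0.022=0.007333, 0.333333·0.3=0.1000, 0.333333·0.293=0.09767. Summing gives P(defective) = 0.20500.
P(Machine 3 | defective) = 0.09767 / 0.20500 = 0.4764.

Posterior probability ≈ 0.4764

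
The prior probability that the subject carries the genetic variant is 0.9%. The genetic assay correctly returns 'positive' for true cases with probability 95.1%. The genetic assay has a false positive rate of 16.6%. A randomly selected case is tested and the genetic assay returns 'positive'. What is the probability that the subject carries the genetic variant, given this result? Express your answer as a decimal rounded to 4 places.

Let H be the event that the subject carries the genetic variant. P(H) = 0.009, so P(¬H) = 0.991. With E the 'positive' result, P(E|H) = 0.951 and P(E|¬H) = 0.166.
P(E) = 0.951·0.009 + 0.166·0.991 = 0.0085590 + 0.16451 = 0.17307.
By Bayes' theorem, P(H|E) = 0.0085590 / 0.17307 = 0.0495.

P(H | E) ≈ 0.0495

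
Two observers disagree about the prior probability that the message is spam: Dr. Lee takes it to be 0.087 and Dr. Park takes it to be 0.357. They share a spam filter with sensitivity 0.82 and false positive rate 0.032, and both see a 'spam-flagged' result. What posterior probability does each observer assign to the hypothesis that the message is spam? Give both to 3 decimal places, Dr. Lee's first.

Dr. Lee: 0.709; Dr. Park: 0.934

The likelihood ratio for a 'spam-flagged' result is 0.82/0.032 = 25.625.
Dr. Lee: prior odds 0.087/0.913 = 0.095290; posterior odds 2.4418; posterior probability 0.709.
Dr. Park: prior odds 0.357/0.643 = 0.55521; posterior odds 14.227; posterior probability 0.934.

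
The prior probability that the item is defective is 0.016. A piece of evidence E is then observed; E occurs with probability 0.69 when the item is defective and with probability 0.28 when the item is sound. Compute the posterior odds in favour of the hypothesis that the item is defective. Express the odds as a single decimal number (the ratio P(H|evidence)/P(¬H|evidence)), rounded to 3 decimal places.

Posterior odds ≈ 0.040

Prior odds = 0.016/(1−0.016) = 0.016260. In log-odds, ln(0.016260) = -4.1190.
Add log likelihood ratio: ln(2.4643) = 0.90190.
Posterior log-odds = -3.2171, so posterior odds = exp(-3.2171) = 0.040070.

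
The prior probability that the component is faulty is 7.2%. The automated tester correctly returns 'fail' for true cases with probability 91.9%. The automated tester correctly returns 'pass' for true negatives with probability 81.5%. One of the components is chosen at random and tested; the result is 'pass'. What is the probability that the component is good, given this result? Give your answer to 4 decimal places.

Let H be the event that the component is faulty. P(H) = 0.072, so P(¬H) = 0.928. With E the 'pass' result, P(E|H) = 0.081 and P(E|¬H) = 0.815.
P(E) = 0.081·0.072 + 0.815·0.928 = 0.0058320 + 0.75632 = 0.76215.
By Bayes' theorem, P(H|E) = 0.0058320 / 0.76215 = 0.0077. Hence P(¬H|E) = 1 − 0.0077 = 0.9923.

P(¬H | E) ≈ 0.9923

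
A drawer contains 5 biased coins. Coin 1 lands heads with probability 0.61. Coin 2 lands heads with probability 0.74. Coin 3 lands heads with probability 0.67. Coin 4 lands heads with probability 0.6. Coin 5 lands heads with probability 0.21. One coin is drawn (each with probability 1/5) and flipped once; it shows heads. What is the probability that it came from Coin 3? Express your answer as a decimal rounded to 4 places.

Posterior probability ≈ 0.2367

Tabulate prior·likelihood by source: [1] prior 0.2, lik 0.61, product 0.1220; [2] prior 0.2, lik 0.74, product 0.1480; [3] prior 0.2, lik 0.67, product 0.1340; [4] prior 0.2, lik 0.6, product 0.1200; [5] prior 0.2, lik 0.21, product 0.04200.
Normalizing constant = 0.56600; the posterior for Coin 3 is its product over the sum, 0.1340/0.56600 = 0.2367.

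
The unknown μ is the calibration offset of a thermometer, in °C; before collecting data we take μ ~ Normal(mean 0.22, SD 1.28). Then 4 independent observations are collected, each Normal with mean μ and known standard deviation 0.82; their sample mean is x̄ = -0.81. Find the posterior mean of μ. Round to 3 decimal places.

Prior precision 1/τ₀² = 1/1.28² = 0.610352; data precision n/σ² = 4/0.82² = 5.94884.
Posterior precision = 0.610352 + 5.94884 = 6.55919.
Posterior mean = (0.610352·0.22 + 5.94884·-0.81) / 6.55919 = -0.714.

Posterior mean ≈ -0.714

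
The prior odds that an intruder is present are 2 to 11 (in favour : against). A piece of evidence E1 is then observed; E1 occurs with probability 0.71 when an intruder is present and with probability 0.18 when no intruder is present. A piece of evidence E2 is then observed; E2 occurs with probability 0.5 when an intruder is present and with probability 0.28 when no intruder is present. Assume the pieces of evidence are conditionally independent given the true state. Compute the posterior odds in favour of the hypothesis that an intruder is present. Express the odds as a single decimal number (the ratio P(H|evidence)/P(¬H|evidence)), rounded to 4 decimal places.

Posterior odds ≈ 1.2807

Prior odds = 2/11 = 0.18182. In log-odds, ln(0.18182) = -1.7047.
Add log likelihood ratios: ln(3.9444) + ln(1.7857) = 1.9521.
Posterior log-odds = 0.24738, so posterior odds = exp(0.24738) = 1.2807.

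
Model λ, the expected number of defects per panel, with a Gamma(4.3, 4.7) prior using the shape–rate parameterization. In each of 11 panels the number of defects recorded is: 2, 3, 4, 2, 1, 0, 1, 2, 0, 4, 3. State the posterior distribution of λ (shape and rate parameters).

Total count ∑xᵢ = 22 over n = 11 panels.
Gamma is conjugate to the Poisson likelihood: posterior is Gamma(shape = 4.3+22 = 26.3, rate = 4.7+11 = 15.7).

Posterior: Gamma(shape=26.3, rate=15.7)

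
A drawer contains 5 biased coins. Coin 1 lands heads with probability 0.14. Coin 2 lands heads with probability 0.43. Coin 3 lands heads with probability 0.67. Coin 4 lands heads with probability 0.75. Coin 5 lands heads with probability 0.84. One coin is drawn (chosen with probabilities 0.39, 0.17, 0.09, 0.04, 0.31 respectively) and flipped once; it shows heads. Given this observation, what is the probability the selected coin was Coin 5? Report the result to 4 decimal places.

Posterior probability ≈ 0.5443

Tabulate prior·likelihood by source: [1] prior 0.39, lik 0.14, product 0.05460; [2] prior 0.17, lik 0.43, product 0.07310; [3] prior 0.09, lik 0.67, product 0.06030; [4] prior 0.04, lik 0.75, product 0.03000; [5] prior 0.31, lik 0.84, product 0.2604.
Normalizing constant = 0.47840; the posterior for Coin 5 is its product over the sum, 0.2604/0.47840 = 0.5443.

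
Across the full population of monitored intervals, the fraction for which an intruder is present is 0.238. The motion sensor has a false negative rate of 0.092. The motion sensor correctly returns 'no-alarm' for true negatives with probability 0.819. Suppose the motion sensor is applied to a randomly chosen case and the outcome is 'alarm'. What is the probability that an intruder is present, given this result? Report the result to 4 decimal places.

P(H | E) ≈ 0.6104

Let H be the event that an intruder is present. P(H) = 0.238, so P(¬H) = 0.762. With E the 'alarm' result, P(E|H) = 0.908 and P(E|¬H) = 0.181.
P(E) = 0.908·0.238 + 0.181·0.762 = 0.21610 + 0.13792 = 0.35403.
By Bayes' theorem, P(H|E) = 0.21610 / 0.35403 = 0.6104.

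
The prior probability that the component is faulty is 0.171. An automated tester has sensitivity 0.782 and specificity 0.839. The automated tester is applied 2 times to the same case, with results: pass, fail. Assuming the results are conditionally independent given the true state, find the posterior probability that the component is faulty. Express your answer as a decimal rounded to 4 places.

With H the event that the component is faulty, the joint likelihood of the observed sequence is P(data|H) = 0.218·0.782 = 0.17048 and P(data|¬H) = 0.839·0.161 = 0.13508.
Bayes: P(H|data) = 0.171·0.17048 / (0.171·0.17048 + 0.829·0.13508) = 0.029151/0.14113 = 0.2066.

Posterior P(H) ≈ 0.2066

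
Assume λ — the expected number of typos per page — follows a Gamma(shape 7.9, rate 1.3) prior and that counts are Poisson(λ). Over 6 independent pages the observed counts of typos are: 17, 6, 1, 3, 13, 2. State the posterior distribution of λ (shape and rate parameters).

Posterior: Gamma(shape=49.9, rate=7.3)

The Poisson likelihood adds the total count to the shape and the number of exposure periods to the rate. Here ∑xᵢ = 42 and n = 6, so shape 7.9→49.9 and rate 1.3→7.3.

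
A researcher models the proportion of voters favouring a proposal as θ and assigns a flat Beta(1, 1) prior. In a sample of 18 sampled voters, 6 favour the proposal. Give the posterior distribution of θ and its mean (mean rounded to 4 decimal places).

The binomial likelihood is conjugate to the Beta prior: with 6 successes and 12 failures, the posterior is Beta(1+6, 1+12) = Beta(7, 13).
Posterior mean = α/(α+β) = 7/20 = 0.3500.

Posterior: Beta(7, 13); mean ≈ 0.3500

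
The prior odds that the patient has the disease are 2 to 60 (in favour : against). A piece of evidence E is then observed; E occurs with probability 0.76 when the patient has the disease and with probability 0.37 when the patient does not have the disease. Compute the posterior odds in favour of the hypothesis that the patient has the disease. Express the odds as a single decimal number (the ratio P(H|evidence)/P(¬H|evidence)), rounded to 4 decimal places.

Prior odds = 2/60 = 0.033333. In log-odds, ln(0.033333) = -3.4012.
Add log likelihood ratio: ln(2.0541) = 0.71982.
Posterior log-odds = -2.6814, so posterior odds = exp(-2.6814) = 0.068468.

Posterior odds ≈ 0.0685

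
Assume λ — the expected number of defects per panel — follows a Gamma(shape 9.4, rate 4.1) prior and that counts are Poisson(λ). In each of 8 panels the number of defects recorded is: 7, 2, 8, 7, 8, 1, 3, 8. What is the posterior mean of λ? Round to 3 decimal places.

Total count ∑xᵢ = 44 over n = 8 panels.
Gamma is conjugate to the Poisson likelihood: posterior is Gamma(shape = 9.4+44 = 53.4, rate = 4.1+8 = 12.1).
E[λ | data] = 53.4/12.1 = 4.413.

Posterior mean ≈ 4.413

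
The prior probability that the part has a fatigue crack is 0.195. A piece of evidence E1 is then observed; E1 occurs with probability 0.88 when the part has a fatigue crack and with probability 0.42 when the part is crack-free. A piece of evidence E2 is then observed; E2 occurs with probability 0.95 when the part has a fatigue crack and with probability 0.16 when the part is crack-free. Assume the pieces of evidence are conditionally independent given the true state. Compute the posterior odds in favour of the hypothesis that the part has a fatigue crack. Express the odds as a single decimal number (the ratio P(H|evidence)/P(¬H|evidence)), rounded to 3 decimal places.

Prior odds = 0.195/(1−0.195) = 0.24224.
Likelihood ratio for E1 = 0.88/0.42 = 2.0952.
Likelihood ratio for E2 = 0.95/0.16 = 5.9375.
Posterior odds = prior odds × LR₁ × LR₂ = 3.0135.

Posterior odds ≈ 3.014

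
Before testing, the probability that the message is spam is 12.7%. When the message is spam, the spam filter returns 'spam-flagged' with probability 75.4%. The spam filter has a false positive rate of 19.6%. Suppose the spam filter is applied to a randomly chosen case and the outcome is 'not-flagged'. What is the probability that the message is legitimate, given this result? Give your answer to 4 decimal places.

P(¬H | E) ≈ 0.9574

Write H for 'the message is spam'. Prior odds H:¬H = 0.127/0.873 = 0.14548. For the 'not-flagged' outcome, the likelihood ratio is 0.246/0.804 = 0.30597.
Posterior odds = 0.14548 × 0.30597 = 0.044511, so P(H|E) = 0.044511/(1+0.044511) = 0.0426. Then P(¬H|E) = 1 − 0.0426 = 0.9574.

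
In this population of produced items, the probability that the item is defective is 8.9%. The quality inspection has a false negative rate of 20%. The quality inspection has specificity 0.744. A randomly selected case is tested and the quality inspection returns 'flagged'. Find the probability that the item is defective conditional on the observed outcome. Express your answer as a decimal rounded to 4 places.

P(H | E) ≈ 0.2339

Write H for 'the item is defective'. Prior odds H:¬H = 0.089/0.911 = 0.097695. For the 'flagged' outcome, the likelihood ratio is 0.8/0.256 = 3.1250.
Posterior odds = 0.097695 × 3.1250 = 0.30530, so P(H|E) = 0.30530/(1+0.30530) = 0.2339.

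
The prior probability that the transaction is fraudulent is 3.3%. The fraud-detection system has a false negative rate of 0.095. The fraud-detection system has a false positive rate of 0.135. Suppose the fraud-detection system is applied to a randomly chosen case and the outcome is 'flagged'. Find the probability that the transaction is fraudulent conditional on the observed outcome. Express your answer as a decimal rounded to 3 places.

Let H be the event that the transaction is fraudulent. P(H) = 0.033, so P(¬H) = 0.967. With E the 'flagged' result, P(E|H) = 0.905 and P(E|¬H) = 0.135.
P(E) = 0.905·0.033 + 0.135·0.967 = 0.029865 + 0.13054 = 0.16041.
By Bayes' theorem, P(H|E) = 0.029865 / 0.16041 = 0.186.

P(H | E) ≈ 0.186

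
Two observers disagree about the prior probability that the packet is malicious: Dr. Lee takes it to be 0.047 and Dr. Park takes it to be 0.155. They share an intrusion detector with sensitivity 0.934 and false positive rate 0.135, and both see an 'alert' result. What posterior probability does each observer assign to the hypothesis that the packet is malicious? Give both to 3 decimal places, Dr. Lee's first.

The likelihood ratio for an 'alert' result is 0.934/0.135 = 6.9185.
Dr. Lee: prior odds 0.047/0.953 = 0.049318; posterior odds 0.34121; posterior probability 0.254.
Dr. Park: prior odds 0.155/0.845 = 0.18343; posterior odds 1.2691; posterior probability 0.559.

Dr. Lee: 0.254; Dr. Park: 0.559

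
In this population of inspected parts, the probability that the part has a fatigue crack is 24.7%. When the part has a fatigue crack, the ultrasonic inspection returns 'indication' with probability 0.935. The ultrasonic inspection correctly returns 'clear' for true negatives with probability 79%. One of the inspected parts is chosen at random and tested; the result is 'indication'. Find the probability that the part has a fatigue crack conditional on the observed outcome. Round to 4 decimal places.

Write H for 'the part has a fatigue crack'. Prior odds H:¬H = 0.247/0.753 = 0.32802. For the 'indication' outcome, the likelihood ratio is 0.935/0.21 = 4.4524.
Posterior odds = 0.32802 × 4.4524 = 1.4605, so P(H|E) = 1.4605/(1+1.4605) = 0.5936.

P(H | E) ≈ 0.5936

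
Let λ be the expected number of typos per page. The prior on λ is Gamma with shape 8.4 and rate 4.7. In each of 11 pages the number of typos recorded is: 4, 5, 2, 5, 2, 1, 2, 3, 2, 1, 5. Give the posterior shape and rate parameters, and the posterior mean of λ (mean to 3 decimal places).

Total count ∑xᵢ = 32 over n = 11 pages.
Gamma is conjugate to the Poisson likelihood: posterior is Gamma(shape = 8.4+32 = 40.4, rate = 4.7+11 = 15.7).
E[λ | data] = 40.4/15.7 = 2.573.

Posterior: Gamma(shape=40.4, rate=15.7); mean ≈ 2.573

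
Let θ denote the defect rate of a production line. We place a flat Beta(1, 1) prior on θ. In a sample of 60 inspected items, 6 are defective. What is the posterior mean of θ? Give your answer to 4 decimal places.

Posterior mean ≈ 0.1129

The binomial likelihood is conjugate to the Beta prior: with 6 successes and 54 failures, the posterior is Beta(1+6, 1+54) = Beta(7, 55).
Posterior mean = α/(α+β) = 7/62 = 0.1129.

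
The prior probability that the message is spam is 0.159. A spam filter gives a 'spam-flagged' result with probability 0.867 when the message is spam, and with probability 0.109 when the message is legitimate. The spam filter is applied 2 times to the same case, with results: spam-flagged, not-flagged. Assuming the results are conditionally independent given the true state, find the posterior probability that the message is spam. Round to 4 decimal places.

With H the event that the message is spam, the joint likelihood of the observed sequence is P(data|H) = 0.867·0.133 = 0.11531 and P(data|¬H) = 0.109·0.891 = 0.097119.
Bayes: P(H|data) = 0.159·0.11531 / (0.159·0.11531 + 0.841·0.097119) = 0.018334/0.10001 = 0.1833.

Posterior P(H) ≈ 0.1833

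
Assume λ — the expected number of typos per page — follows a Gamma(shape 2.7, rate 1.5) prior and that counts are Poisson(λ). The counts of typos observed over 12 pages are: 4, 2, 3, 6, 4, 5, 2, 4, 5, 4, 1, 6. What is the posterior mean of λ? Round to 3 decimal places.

Posterior mean ≈ 3.607

Total count ∑xᵢ = 46 over n = 12 pages.
Gamma is conjugate to the Poisson likelihood: posterior is Gamma(shape = 2.7+46 = 48.7, rate = 1.5+12 = 13.5).
Posterior mean = shape/rate = 48.7/13.5 = 3.607.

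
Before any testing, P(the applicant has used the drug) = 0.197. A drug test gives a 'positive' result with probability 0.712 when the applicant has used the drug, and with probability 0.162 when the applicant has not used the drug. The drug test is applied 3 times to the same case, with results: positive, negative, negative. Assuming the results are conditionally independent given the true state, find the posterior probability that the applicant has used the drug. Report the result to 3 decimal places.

Let H be the event that the applicant has used the drug; start with P(H) = 0.197. P('positive'|H) = 0.712, P('positive'|¬H) = 0.162.
Update on result 1 ('positive'): P(H) ← 0.712·0.1970 / (0.712·0.1970 + 0.162·0.8030) = 0.14026/0.27035 = 0.5188.
Update on result 2 ('negative'): P(H) ← 0.288·0.5188 / (0.288·0.5188 + 0.838·0.4812) = 0.14942/0.55265 = 0.2704.
Update on result 3 ('negative'): P(H) ← 0.288·0.2704 / (0.288·0.2704 + 0.838·0.7296) = 0.077868/0.68929 = 0.1130.

Posterior P(H) ≈ 0.113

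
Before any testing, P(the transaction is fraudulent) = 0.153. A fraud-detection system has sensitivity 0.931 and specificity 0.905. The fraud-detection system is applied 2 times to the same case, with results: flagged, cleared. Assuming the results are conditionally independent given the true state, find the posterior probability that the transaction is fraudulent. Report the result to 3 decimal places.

Let H be the event that the transaction is fraudulent; start with P(H) = 0.153. P('flagged'|H) = 0.931, P('flagged'|¬H) = 0.095.
Update on result 1 ('flagged'): P(H) ← 0.931·0.1530 / (0.931·0.1530 + 0.095·0.8470) = 0.14244/0.22291 = 0.6390.
Update on result 2 ('cleared'): P(H) ← 0.069·0.6390 / (0.069·0.6390 + 0.905·0.3610) = 0.044092/0.37078 = 0.1189.

Posterior P(H) ≈ 0.119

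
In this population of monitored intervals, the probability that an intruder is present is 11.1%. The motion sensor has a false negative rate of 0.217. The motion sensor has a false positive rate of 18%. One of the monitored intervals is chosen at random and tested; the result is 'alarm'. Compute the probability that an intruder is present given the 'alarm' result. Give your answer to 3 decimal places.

Let H be the event that an intruder is present. P(H) = 0.111, so P(¬H) = 0.889. With E the 'alarm' result, P(E|H) = 0.783 and P(E|¬H) = 0.18.
P(E) = 0.783·0.111 + 0.18·0.889 = 0.086913 + 0.16002 = 0.24693.
By Bayes' theorem, P(H|E) = 0.086913 / 0.24693 = 0.352.

P(H | E) ≈ 0.352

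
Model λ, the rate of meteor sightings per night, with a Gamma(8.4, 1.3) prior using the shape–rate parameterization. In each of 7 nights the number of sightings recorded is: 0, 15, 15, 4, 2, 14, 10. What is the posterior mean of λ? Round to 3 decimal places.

The Poisson likelihood adds the total count to the shape and the number of exposure periods to the rate. Here ∑xᵢ = 60 and n = 7, so shape 8.4→68.4 and rate 1.3→8.3.
E[λ | data] = 68.4/8.3 = 8.241.

Posterior mean ≈ 8.241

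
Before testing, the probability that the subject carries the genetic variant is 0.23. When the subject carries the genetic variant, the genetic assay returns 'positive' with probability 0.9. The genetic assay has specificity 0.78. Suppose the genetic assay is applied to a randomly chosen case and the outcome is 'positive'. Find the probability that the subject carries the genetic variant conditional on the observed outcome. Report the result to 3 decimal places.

Write H for 'the subject carries the genetic variant'. Prior odds H:¬H = 0.23/0.77 = 0.29870. For the 'positive' outcome, the likelihood ratio is 0.9/0.22 = 4.0909.
Posterior odds = 0.29870 × 4.0909 = 1.2220, so P(H|E) = 1.2220/(1+1.2220) = 0.550.

P(H | E) ≈ 0.550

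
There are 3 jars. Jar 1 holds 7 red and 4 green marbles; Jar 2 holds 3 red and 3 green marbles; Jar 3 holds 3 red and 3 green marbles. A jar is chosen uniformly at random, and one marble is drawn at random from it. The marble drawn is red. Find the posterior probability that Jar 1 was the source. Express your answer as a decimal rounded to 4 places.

P(red|Jar 1) = 0.6364; P(red|Jar 2) = 0.5; P(red|Jar 3) = 0.5.
Prior × likelihood for each source: 0.333333·0.6364=0.2121, 0.333333·0.5=0.1667, 0.333333·0.5=0.1667. Summing gives P(red) = 0.54545.
P(Jar 1 | red) = 0.2121 / 0.54545 = 0.3889.

Posterior probability ≈ 0.3889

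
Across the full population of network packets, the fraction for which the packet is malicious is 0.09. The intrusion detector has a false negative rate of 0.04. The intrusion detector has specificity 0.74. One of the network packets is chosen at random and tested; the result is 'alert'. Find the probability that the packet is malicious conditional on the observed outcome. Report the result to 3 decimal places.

Write H for 'the packet is malicious'. Prior odds H:¬H = 0.09/0.91 = 0.098901. For the 'alert' outcome, the likelihood ratio is 0.96/0.26 = 3.6923.
Posterior odds = 0.098901 × 3.6923 = 0.36517, so P(H|E) = 0.36517/(1+0.36517) = 0.267.

P(H | E) ≈ 0.267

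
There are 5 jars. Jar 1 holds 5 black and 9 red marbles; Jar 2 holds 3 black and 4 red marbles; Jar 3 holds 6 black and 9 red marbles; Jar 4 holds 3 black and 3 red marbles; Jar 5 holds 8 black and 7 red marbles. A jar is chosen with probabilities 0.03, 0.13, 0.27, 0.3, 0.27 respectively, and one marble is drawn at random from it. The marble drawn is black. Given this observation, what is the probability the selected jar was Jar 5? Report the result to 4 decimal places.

Posterior probability ≈ 0.3074

Tabulate prior·likelihood by source: [1] prior 0.03, lik 0.3571, product 0.01071; [2] prior 0.13, lik 0.4286, product 0.05571; [3] prior 0.27, lik 0.4, product 0.1080; [4] prior 0.3, lik 0.5, product 0.1500; [5] prior 0.27, lik 0.5333, product 0.1440.
Normalizing constant = 0.46843; the posterior for Jar 5 is its product over the sum, 0.1440/0.46843 = 0.3074.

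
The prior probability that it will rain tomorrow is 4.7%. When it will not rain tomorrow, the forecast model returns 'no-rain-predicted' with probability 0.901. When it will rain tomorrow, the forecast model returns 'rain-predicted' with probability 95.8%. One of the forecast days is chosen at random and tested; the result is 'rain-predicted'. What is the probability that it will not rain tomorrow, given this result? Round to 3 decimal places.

P(¬H | E) ≈ 0.677

Let H be the event that it will rain tomorrow. P(H) = 0.047, so P(¬H) = 0.953. With E the 'rain-predicted' result, P(E|H) = 0.958 and P(E|¬H) = 0.099.
P(E) = 0.958·0.047 + 0.099·0.953 = 0.045026 + 0.094347 = 0.13937.
By Bayes' theorem, P(H|E) = 0.045026 / 0.13937 = 0.323. Hence P(¬H|E) = 1 − 0.323 = 0.677.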